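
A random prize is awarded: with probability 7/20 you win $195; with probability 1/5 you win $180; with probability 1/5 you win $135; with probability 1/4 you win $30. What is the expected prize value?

138.75

E[payout] = 195·7/20 + 180·1/5 + 135·1/5 + 30·1/4
 = 273/4 + 36 + 27 + 15/2
 = 555/4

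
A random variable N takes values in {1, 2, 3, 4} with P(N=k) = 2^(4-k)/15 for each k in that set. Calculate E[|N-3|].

1.4

E[|N-3|] = Σ |n-3|·P(N=n)
 = 2·8/15 + 1·4/15 + 0·2/15 + 1·1/15
 = 16/15 + 4/15 + 0 + 1/15
 = 7/5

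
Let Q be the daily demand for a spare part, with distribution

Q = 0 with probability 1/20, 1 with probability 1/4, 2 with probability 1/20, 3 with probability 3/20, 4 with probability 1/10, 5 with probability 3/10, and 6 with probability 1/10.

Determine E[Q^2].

E[Q^2] = Σ q^2·P(Q=q)
 = 0·1/20 + 1·1/4 + 4·1/20 + 9·3/20 + 16·1/10 + 25·3/10 + 36·1/10
 = 0 + 1/4 + 1/5 + 27/20 + 8/5 + 15/2 + 18/5
 = 29/2

14.5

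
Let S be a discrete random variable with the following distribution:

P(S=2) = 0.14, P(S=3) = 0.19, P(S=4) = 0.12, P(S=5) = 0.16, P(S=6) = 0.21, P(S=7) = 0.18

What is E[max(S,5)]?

E[max(S,5)] = Σ max(s,5)·P(S=s)
 = 5·0.14 + 5·0.19 + 5·0.12 + 5·0.16 + 6·0.21 + 7·0.18
 = 0.7 + 0.95 + 0.6 + 0.8 + 1.26 + 1.26
 = 5.57

5.57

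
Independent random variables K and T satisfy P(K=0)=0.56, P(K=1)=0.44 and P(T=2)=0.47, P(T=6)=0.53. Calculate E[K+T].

4.56

E[K+T] = Σ_k Σ_t (k+t) · P(K=k)P(T=t)
 = 2·0.2632 + 6·0.2968 + 3·0.2068 + 7·0.2332
 = 0.5264 + 1.7808 + 0.6204 + 1.6324
 = 4.56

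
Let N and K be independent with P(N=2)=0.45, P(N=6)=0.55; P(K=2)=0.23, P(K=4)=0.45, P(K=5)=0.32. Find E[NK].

16.212

E[NK] = Σ_n Σ_k nk · P(N=n)P(K=k)
 = 4·0.1035 + 8·0.2025 + 10·0.144 + 12·0.1265 + 24·0.2475 + 30·0.176
 = 0.414 + 1.62 + 1.44 + 1.518 + 5.94 + 5.28
 = 16.212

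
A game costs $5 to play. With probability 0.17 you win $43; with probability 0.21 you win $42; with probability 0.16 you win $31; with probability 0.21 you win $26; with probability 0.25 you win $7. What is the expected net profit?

23.3

E[payout] = 43·0.17 + 42·0.21 + 31·0.16 + 26·0.21 + 7·0.25
 = 7.31 + 8.82 + 4.96 + 5.46 + 1.75
 = 28.3
Net = 28.3 - 5 = 23.3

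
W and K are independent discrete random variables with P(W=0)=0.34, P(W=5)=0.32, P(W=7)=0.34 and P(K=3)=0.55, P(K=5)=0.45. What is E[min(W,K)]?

E[min(W,K)] = Σ_w Σ_k min(w,k) · P(W=w)P(K=k)
 = 0·0.187 + 0·0.153 + 3·0.176 + 5·0.144 + 3·0.187 + 5·0.153
 = 0 + 0 + 0.528 + 0.72 + 0.561 + 0.765
 = 2.574

2.574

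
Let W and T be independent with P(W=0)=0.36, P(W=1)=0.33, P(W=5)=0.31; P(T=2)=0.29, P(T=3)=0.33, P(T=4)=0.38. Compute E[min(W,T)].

E[min(W,T)] = Σ_w Σ_t min(w,t) · P(W=w)P(T=t)
 = 0·0.1044 + 0·0.1188 + 0·0.1368 + 1·0.0957 + 1·0.1089 + 1·0.1254 + 2·0.0899 + 3·0.1023 + 4·0.1178
 = 0 + 0 + 0 + 0.0957 + 0.1089 + 0.1254 + 0.1798 + 0.3069 + 0.4712
 = 1.2879

1.2879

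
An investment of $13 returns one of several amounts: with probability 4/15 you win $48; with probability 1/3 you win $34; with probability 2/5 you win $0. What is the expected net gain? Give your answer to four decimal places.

E[payout] = 48·4/15 + 34·1/3 + 0·2/5
 = 64/5 + 34/3 + 0
 = 362/15
Net = 362/15 - 13 = 167/15

11.1333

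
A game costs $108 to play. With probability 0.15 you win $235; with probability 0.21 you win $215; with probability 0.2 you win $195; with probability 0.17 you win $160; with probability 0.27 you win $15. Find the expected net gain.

E[payout] = 235·0.15 + 215·0.21 + 195·0.2 + 160·0.17 + 15·0.27
 = 35.25 + 45.15 + 39 + 27.2 + 4.05
 = 150.65
Net = 150.65 - 108 = 42.65

42.65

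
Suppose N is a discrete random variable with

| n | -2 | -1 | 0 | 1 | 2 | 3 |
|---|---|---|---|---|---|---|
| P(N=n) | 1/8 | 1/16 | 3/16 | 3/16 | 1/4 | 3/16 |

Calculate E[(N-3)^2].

6.8125

E[(N-3)^2] = Σ (n-3)^2·P(N=n)
 = 25·1/8 + 16·1/16 + 9·3/16 + 4·3/16 + 1·1/4 + 0·3/16
 = 25/8 + 1 + 27/16 + 3/4 + 1/4 + 0
 = 109/16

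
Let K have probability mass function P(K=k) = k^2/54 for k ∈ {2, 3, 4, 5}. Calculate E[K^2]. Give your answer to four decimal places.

18.1111

E[K^2] = Σ k^2·P(K=k)
 = 4·2/27 + 9·1/6 + 16·8/27 + 25·25/54
 = 8/27 + 3/2 + 128/27 + 625/54
 = 163/9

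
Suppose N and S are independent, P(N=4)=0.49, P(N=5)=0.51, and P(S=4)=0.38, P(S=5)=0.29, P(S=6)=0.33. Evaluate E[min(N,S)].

E[min(N,S)] = Σ_n Σ_s min(n,s) · P(N=n)P(S=s)
 = 4·0.1862 + 4·0.1421 + 4·0.1617 + 4·0.1938 + 5·0.1479 + 5·0.1683
 = 0.7448 + 0.5684 + 0.6468 + 0.7752 + 0.7395 + 0.8415
 = 4.3162

4.3162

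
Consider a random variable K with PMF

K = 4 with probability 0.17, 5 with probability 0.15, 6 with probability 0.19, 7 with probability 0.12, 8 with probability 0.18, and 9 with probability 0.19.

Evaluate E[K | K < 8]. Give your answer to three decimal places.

5.413

P(K < 8) = 0.17 + 0.15 + 0.19 + 0.12 = 0.63.
E[K | K < 8] = [4·0.17 + 5·0.15 + 6·0.19 + 7·0.12] / 0.63
 = 3.41 / 0.63
 = 341/63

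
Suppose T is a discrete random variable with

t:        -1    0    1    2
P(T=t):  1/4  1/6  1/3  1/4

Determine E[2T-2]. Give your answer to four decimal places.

E[2T-2] = Σ (2t-2)·P(T=t)
 = (-4)·1/4 + (-2)·1/6 + 0·1/3 + 2·1/4
 = (-1) + (-1/3) + 0 + 1/2
 = -5/6

-0.8333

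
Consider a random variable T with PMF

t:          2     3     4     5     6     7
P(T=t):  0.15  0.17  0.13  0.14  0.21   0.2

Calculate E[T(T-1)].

E[T(T-1)] = Σ t(t-1)·P(T=t)
 = 2·0.15 + 6·0.17 + 12·0.13 + 20·0.14 + 30·0.21 + 42·0.2
 = 0.3 + 1.02 + 1.56 + 2.8 + 6.3 + 8.4
 = 20.38

20.38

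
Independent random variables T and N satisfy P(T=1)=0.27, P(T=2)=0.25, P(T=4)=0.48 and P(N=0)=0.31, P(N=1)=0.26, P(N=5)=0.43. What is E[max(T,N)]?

E[max(T,N)] = Σ_t Σ_n max(t,n) · P(T=t)P(N=n)
 = 1·0.0837 + 1·0.0702 + 5·0.1161 + 2·0.0775 + 2·0.065 + 5·0.1075 + 4·0.1488 + 4·0.1248 + 5·0.2064
 = 0.0837 + 0.0702 + 0.5805 + 0.155 + 0.13 + 0.5375 + 0.5952 + 0.4992 + 1.032
 = 3.6833

3.6833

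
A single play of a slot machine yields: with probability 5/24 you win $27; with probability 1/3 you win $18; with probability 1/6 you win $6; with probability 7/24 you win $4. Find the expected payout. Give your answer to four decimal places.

13.7917

E[payout] = 27·5/24 + 18·1/3 + 6·1/6 + 4·7/24
 = 45/8 + 6 + 1 + 7/6
 = 331/24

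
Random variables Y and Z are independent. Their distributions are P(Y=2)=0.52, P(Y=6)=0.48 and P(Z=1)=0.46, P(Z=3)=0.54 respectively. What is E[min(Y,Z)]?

1.7992

E[min(Y,Z)] = Σ_y Σ_z min(y,z) · P(Y=y)P(Z=z)
 = 1·0.2392 + 2·0.2808 + 1·0.2208 + 3·0.2592
 = 0.2392 + 0.5616 + 0.2208 + 0.7776
 = 1.7992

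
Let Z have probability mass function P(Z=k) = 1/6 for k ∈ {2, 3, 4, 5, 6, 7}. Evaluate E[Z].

E[Z] = Σ z·P(Z=z)
 = 2·1/6 + 3·1/6 + 4·1/6 + 5·1/6 + 6·1/6 + 7·1/6
 = 1/3 + 1/2 + 2/3 + 5/6 + 1 + 7/6
 = 9/2

4.5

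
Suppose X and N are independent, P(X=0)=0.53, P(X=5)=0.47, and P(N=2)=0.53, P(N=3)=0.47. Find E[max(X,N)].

3.6591

E[max(X,N)] = Σ_x Σ_n max(x,n) · P(X=x)P(N=n)
 = 2·0.2809 + 3·0.2491 + 5·0.2491 + 5·0.2209
 = 0.5618 + 0.7473 + 1.2455 + 1.1045
 = 3.6591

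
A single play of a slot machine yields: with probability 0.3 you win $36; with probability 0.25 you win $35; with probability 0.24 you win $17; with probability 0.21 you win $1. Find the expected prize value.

23.84

E[payout] = 36·0.3 + 35·0.25 + 17·0.24 + 1·0.21
 = 10.8 + 8.75 + 4.08 + 0.21
 = 23.84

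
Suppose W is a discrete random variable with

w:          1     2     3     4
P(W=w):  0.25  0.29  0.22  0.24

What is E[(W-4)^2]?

3.63

E[(W-4)^2] = Σ (w-4)^2·P(W=w)
 = 9·0.25 + 4·0.29 + 1·0.22 + 0·0.24
 = 2.25 + 1.16 + 0.22 + 0
 = 3.63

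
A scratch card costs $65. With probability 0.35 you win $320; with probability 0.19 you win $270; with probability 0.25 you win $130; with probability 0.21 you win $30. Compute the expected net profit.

137.1

E[payout] = 320·0.35 + 270·0.19 + 130·0.25 + 30·0.21
 = 112 + 51.3 + 32.5 + 6.3
 = 202.1
Net = 202.1 - 65 = 137.1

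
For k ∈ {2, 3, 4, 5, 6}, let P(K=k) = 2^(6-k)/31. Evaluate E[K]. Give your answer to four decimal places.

E[K] = Σ k·P(K=k)
 = 2·16/31 + 3·8/31 + 4·4/31 + 5·2/31 + 6·1/31
 = 32/31 + 24/31 + 16/31 + 10/31 + 6/31
 = 88/31

2.8387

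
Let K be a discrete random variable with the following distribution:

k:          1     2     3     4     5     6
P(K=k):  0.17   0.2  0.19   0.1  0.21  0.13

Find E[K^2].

E[K^2] = Σ k^2·P(K=k)
 = 1·0.17 + 4·0.2 + 9·0.19 + 16·0.1 + 25·0.21 + 36·0.13
 = 0.17 + 0.8 + 1.71 + 1.6 + 5.25 + 4.68
 = 14.21

14.21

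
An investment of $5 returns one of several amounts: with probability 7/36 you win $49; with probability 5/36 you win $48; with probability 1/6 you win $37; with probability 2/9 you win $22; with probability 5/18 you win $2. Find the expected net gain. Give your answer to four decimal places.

E[payout] = 49·7/36 + 48·5/36 + 37·1/6 + 22·2/9 + 2·5/18
 = 343/36 + 20/3 + 37/6 + 44/9 + 5/9
 = 1001/36
Net = 1001/36 - 5 = 821/36

22.8056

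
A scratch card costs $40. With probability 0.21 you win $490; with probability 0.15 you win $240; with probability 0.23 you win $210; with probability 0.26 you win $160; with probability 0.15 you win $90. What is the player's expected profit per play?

E[payout] = 490·0.21 + 240·0.15 + 210·0.23 + 160·0.26 + 90·0.15
 = 102.9 + 36 + 48.3 + 41.6 + 13.5
 = 242.3
Net = 242.3 - 40 = 202.3

202.3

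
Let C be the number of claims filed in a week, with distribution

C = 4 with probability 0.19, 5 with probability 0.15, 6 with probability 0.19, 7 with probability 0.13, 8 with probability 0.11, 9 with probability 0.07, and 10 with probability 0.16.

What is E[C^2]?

E[C^2] = Σ c^2·P(C=c)
 = 16·0.19 + 25·0.15 + 36·0.19 + 49·0.13 + 64·0.11 + 81·0.07 + 100·0.16
 = 3.04 + 3.75 + 6.84 + 6.37 + 7.04 + 5.67 + 16
 = 48.71

48.71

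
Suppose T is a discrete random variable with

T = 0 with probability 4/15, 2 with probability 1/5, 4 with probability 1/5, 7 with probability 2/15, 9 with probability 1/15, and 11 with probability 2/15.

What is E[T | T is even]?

P(T is even) = 4/15 + 1/5 + 1/5 = 2/3.
E[T | T is even] = [0·4/15 + 2·1/5 + 4·1/5] / (2/3)
 = 6/5 / (2/3)
 = 9/5

1.8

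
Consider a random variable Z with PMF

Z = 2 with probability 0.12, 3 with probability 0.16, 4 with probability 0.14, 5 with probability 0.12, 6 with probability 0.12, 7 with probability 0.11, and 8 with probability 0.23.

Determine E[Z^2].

31.59

E[Z^2] = Σ z^2·P(Z=z)
 = 4·0.12 + 9·0.16 + 16·0.14 + 25·0.12 + 36·0.12 + 49·0.11 + 64·0.23
 = 0.48 + 1.44 + 2.24 + 3 + 4.32 + 5.39 + 14.72
 = 31.59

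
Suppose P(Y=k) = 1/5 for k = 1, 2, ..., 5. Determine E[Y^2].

11

E[Y^2] = Σ y^2·P(Y=y)
 = 1·1/5 + 4·1/5 + 9·1/5 + 16·1/5 + 25·1/5
 = 1/5 + 4/5 + 9/5 + 16/5 + 5
 = 11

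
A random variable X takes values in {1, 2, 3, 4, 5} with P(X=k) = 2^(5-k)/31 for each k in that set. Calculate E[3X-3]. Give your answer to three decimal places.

2.516

E[3X-3] = Σ (3x-3)·P(X=x)
 = 0·16/31 + 3·8/31 + 6·4/31 + 9·2/31 + 12·1/31
 = 0 + 24/31 + 24/31 + 18/31 + 12/31
 = 78/31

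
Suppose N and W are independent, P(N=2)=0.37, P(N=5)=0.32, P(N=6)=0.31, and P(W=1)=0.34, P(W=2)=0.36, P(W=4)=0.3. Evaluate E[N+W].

6.46

E[N+W] = Σ_n Σ_w (n+w) · P(N=n)P(W=w)
 = 3·0.1258 + 4·0.1332 + 6·0.111 + 6·0.1088 + 7·0.1152 + 9·0.096 + 7·0.1054 + 8·0.1116 + 10·0.093
 = 0.3774 + 0.5328 + 0.666 + 0.6528 + 0.8064 + 0.864 + 0.7378 + 0.8928 + 0.93
 = 6.46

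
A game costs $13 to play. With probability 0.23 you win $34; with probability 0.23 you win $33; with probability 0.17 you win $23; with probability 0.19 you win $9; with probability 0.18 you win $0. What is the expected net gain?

8.03

E[payout] = 34·0.23 + 33·0.23 + 23·0.17 + 9·0.19 + 0·0.18
 = 7.82 + 7.59 + 3.91 + 1.71 + 0
 = 21.03
Net = 21.03 - 13 = 8.03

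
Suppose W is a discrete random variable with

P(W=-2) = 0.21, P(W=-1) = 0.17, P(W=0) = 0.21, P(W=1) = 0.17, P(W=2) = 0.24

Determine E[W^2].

2.14

E[W^2] = Σ w^2·P(W=w)
 = 4·0.21 + 1·0.17 + 0·0.21 + 1·0.17 + 4·0.24
 = 0.84 + 0.17 + 0 + 0.17 + 0.96
 = 2.14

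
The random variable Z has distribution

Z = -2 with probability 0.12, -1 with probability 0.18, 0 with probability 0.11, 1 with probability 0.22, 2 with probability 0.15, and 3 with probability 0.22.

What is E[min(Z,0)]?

-0.42

E[min(Z,0)] = Σ min(z,0)·P(Z=z)
 = (-2)·0.12 + (-1)·0.18 + 0·0.11 + 0·0.22 + 0·0.15 + 0·0.22
 = (-0.24) + (-0.18) + 0 + 0 + 0 + 0
 = -0.42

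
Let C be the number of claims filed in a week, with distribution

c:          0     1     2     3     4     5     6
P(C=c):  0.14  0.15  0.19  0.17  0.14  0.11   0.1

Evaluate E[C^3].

50.57

E[C^3] = Σ c^3·P(C=c)
 = 0·0.14 + 1·0.15 + 8·0.19 + 27·0.17 + 64·0.14 + 125·0.11 + 216·0.1
 = 0 + 0.15 + 1.52 + 4.59 + 8.96 + 13.75 + 21.6
 = 50.57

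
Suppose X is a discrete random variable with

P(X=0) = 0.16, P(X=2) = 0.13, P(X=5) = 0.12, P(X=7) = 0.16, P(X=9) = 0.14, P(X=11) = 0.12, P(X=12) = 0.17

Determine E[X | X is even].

P(X is even) = 0.16 + 0.13 + 0.17 = 0.46.
E[X | X is even] = [0·0.16 + 2·0.13 + 12·0.17] / 0.46
 = 2.3 / 0.46
 = 5

5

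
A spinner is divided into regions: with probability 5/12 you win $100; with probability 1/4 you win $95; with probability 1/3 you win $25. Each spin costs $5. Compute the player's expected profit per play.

68.75

E[payout] = 100·5/12 + 95·1/4 + 25·1/3
 = 125/3 + 95/4 + 25/3
 = 295/4
Net = 295/4 - 5 = 275/4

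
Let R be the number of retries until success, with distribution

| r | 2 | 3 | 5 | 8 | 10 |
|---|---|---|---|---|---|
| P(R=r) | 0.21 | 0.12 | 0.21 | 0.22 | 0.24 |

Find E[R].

5.99

E[R] = Σ r·P(R=r)
 = 2·0.21 + 3·0.12 + 5·0.21 + 8·0.22 + 10·0.24
 = 0.42 + 0.36 + 1.05 + 1.76 + 2.4
 = 5.99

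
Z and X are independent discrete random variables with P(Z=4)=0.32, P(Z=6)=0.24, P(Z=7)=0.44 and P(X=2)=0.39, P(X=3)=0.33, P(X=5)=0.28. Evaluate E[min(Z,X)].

3.0804

E[min(Z,X)] = Σ_z Σ_x min(z,x) · P(Z=z)P(X=x)
 = 2·0.1248 + 3·0.1056 + 4·0.0896 + 2·0.0936 + 3·0.0792 + 5·0.0672 + 2·0.1716 + 3·0.1452 + 5·0.1232
 = 0.2496 + 0.3168 + 0.3584 + 0.1872 + 0.2376 + 0.336 + 0.3432 + 0.4356 + 0.616
 = 3.0804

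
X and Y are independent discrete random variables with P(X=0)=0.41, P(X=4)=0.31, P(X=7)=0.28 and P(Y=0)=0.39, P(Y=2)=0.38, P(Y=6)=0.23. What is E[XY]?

E[XY] = Σ_x Σ_y xy · P(X=x)P(Y=y)
 = 0·0.1599 + 0·0.1558 + 0·0.0943 + 0·0.1209 + 8·0.1178 + 24·0.0713 + 0·0.1092 + 14·0.1064 + 42·0.0644
 = 0 + 0 + 0 + 0 + 0.9424 + 1.7112 + 0 + 1.4896 + 2.7048
 = 6.848

6.848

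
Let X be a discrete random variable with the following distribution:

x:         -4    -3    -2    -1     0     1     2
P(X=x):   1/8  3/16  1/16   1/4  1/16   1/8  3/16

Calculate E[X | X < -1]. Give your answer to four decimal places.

P(X < -1) = 1/8 + 3/16 + 1/16 = 3/8.
E[X | X < -1] = [(-4)·1/8 + (-3)·3/16 + (-2)·1/16] / (3/8)
 = -19/16 / (3/8)
 = -19/6

-3.1667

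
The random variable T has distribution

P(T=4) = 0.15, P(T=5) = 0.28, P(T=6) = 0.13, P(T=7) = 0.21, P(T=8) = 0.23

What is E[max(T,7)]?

E[max(T,7)] = Σ max(t,7)·P(T=t)
 = 7·0.15 + 7·0.28 + 7·0.13 + 7·0.21 + 8·0.23
 = 1.05 + 1.96 + 0.91 + 1.47 + 1.84
 = 7.23

7.23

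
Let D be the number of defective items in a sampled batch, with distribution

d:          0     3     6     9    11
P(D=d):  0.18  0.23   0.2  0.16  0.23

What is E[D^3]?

E[D^3] = Σ d^3·P(D=d)
 = 0·0.18 + 27·0.23 + 216·0.2 + 729·0.16 + 1331·0.23
 = 0 + 6.21 + 43.2 + 116.64 + 306.13
 = 472.18

472.18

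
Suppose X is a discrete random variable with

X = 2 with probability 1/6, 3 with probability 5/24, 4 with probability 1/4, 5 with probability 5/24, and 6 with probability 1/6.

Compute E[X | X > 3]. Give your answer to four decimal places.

4.8667

P(X > 3) = 1/4 + 5/24 + 1/6 = 5/8.
E[X | X > 3] = [4·1/4 + 5·5/24 + 6·1/6] / (5/8)
 = 73/24 / (5/8)
 = 73/15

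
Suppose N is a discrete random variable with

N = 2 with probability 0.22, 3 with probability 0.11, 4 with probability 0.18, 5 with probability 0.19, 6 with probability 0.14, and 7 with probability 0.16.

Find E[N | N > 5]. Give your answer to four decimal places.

P(N > 5) = 0.14 + 0.16 = 0.3.
E[N | N > 5] = [6·0.14 + 7·0.16] / 0.3
 = 1.96 / 0.3
 = 98/15

6.5333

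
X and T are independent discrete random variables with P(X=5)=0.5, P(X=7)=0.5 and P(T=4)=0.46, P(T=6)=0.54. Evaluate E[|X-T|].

E[|X-T|] = Σ_x Σ_t |x-t| · P(X=x)P(T=t)
 = 1·0.23 + 1·0.27 + 3·0.23 + 1·0.27
 = 0.23 + 0.27 + 0.69 + 0.27
 = 1.46

1.46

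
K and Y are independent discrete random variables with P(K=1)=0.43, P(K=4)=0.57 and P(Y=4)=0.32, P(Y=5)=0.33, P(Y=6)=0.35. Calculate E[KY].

E[KY] = Σ_k Σ_y ky · P(K=k)P(Y=y)
 = 4·0.1376 + 5·0.1419 + 6·0.1505 + 16·0.1824 + 20·0.1881 + 24·0.1995
 = 0.5504 + 0.7095 + 0.903 + 2.9184 + 3.762 + 4.788
 = 13.6313

13.6313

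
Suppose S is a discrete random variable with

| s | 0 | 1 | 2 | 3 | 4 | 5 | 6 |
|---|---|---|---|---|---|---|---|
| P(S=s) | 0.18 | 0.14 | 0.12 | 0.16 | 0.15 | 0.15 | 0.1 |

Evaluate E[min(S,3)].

E[min(S,3)] = Σ min(s,3)·P(S=s)
 = 0·0.18 + 1·0.14 + 2·0.12 + 3·0.16 + 3·0.15 + 3·0.15 + 3·0.1
 = 0 + 0.14 + 0.24 + 0.48 + 0.45 + 0.45 + 0.3
 = 2.06

2.06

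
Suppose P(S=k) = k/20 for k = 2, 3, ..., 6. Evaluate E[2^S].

32

E[2^S] = Σ 2^s·P(S=s)
 = 4·1/10 + 8·3/20 + 16·1/5 + 32·1/4 + 64·3/10
 = 2/5 + 6/5 + 16/5 + 8 + 96/5
 = 32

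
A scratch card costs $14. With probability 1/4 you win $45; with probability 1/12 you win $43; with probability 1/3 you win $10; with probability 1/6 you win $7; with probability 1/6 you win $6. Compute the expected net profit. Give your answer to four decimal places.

6.3333

E[payout] = 45·1/4 + 43·1/12 + 10·1/3 + 7·1/6 + 6·1/6
 = 45/4 + 43/12 + 10/3 + 7/6 + 1
 = 61/3
Net = 61/3 - 14 = 19/3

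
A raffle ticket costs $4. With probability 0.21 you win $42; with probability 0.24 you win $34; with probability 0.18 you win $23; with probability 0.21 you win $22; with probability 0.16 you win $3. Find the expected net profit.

22.22

E[payout] = 42·0.21 + 34·0.24 + 23·0.18 + 22·0.21 + 3·0.16
 = 8.82 + 8.16 + 4.14 + 4.62 + 0.48
 = 26.22
Net = 26.22 - 4 = 22.22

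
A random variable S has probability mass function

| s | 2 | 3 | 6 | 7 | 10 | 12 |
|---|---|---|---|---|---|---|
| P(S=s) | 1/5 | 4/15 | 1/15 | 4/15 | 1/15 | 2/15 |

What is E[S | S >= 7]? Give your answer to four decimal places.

8.8571

P(S >= 7) = 4/15 + 1/15 + 2/15 = 7/15.
E[S | S >= 7] = [7·4/15 + 10·1/15 + 12·2/15] / (7/15)
 = 62/15 / (7/15)
 = 62/7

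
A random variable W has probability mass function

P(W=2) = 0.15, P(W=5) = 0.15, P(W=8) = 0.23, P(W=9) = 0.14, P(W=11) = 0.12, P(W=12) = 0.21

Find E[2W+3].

18.98

E[2W+3] = Σ (2w+3)·P(W=w)
 = 7·0.15 + 13·0.15 + 19·0.23 + 21·0.14 + 25·0.12 + 27·0.21
 = 1.05 + 1.95 + 4.37 + 2.94 + 3 + 5.67
 = 18.98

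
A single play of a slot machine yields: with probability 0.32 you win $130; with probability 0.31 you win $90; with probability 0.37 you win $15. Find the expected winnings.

E[payout] = 130·0.32 + 90·0.31 + 15·0.37
 = 41.6 + 27.9 + 5.55
 = 75.05

75.05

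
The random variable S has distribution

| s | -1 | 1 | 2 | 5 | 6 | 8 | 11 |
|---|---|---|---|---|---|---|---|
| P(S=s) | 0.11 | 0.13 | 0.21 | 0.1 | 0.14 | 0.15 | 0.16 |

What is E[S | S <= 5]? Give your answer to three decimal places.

P(S <= 5) = 0.11 + 0.13 + 0.21 + 0.1 = 0.55.
E[S | S <= 5] = [(-1)·0.11 + 1·0.13 + 2·0.21 + 5·0.1] / 0.55
 = 0.94 / 0.55
 = 94/55

1.709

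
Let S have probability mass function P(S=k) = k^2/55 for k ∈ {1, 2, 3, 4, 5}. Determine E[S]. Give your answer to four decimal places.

4.0909

E[S] = Σ s·P(S=s)
 = 1·1/55 + 2·4/55 + 3·9/55 + 4·16/55 + 5·5/11
 = 1/55 + 8/55 + 27/55 + 64/55 + 25/11
 = 45/11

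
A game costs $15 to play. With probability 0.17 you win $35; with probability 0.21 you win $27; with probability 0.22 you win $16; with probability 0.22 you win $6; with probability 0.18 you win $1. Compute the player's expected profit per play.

1.64

E[payout] = 35·0.17 + 27·0.21 + 16·0.22 + 6·0.22 + 1·0.18
 = 5.95 + 5.67 + 3.52 + 1.32 + 0.18
 = 16.64
Net = 16.64 - 15 = 1.64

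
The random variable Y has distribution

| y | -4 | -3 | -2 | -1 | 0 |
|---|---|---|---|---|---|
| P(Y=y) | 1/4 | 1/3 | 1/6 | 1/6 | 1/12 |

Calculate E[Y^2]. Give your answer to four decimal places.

E[Y^2] = Σ y^2·P(Y=y)
 = 16·1/4 + 9·1/3 + 4·1/6 + 1·1/6 + 0·1/12
 = 4 + 3 + 2/3 + 1/6 + 0
 = 47/6

7.8333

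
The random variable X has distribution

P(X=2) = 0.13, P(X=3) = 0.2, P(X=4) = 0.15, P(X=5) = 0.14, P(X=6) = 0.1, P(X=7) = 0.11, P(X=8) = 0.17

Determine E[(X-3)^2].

E[(X-3)^2] = Σ (x-3)^2·P(X=x)
 = 1·0.13 + 0·0.2 + 1·0.15 + 4·0.14 + 9·0.1 + 16·0.11 + 25·0.17
 = 0.13 + 0 + 0.15 + 0.56 + 0.9 + 1.76 + 4.25
 = 7.75

7.75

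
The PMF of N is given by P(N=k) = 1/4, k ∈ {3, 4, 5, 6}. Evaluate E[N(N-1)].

17

E[N(N-1)] = Σ n(n-1)·P(N=n)
 = 6·1/4 + 12·1/4 + 20·1/4 + 30·1/4
 = 3/2 + 3 + 5 + 15/2
 = 17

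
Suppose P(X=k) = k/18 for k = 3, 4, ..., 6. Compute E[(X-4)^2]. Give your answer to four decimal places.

1.7778

E[(X-4)^2] = Σ (x-4)^2·P(X=x)
 = 1·1/6 + 0·2/9 + 1·5/18 + 4·1/3
 = 1/6 + 0 + 5/18 + 4/3
 = 16/9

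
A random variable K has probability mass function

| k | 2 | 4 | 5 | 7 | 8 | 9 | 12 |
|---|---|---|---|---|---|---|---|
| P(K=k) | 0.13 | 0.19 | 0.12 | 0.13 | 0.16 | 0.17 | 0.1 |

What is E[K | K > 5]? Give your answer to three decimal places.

8.786

P(K > 5) = 0.13 + 0.16 + 0.17 + 0.1 = 0.56.
E[K | K > 5] = [7·0.13 + 8·0.16 + 9·0.17 + 12·0.1] / 0.56
 = 4.92 / 0.56
 = 123/14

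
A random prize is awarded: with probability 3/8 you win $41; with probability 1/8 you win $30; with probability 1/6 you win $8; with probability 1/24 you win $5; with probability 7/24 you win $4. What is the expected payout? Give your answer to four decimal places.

E[payout] = 41·3/8 + 30·1/8 + 8·1/6 + 5·1/24 + 4·7/24
 = 123/8 + 15/4 + 4/3 + 5/24 + 7/6
 = 131/6

21.8333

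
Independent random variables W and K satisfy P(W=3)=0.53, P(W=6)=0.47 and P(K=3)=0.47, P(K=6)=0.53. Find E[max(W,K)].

5.2527

E[max(W,K)] = Σ_w Σ_k max(w,k) · P(W=w)P(K=k)
 = 3·0.2491 + 6·0.2809 + 6·0.2209 + 6·0.2491
 = 0.7473 + 1.6854 + 1.3254 + 1.4946
 = 5.2527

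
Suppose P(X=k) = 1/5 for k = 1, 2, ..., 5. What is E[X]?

3

E[X] = Σ x·P(X=x)
 = 1·1/5 + 2·1/5 + 3·1/5 + 4·1/5 + 5·1/5
 = 1/5 + 2/5 + 3/5 + 4/5 + 1
 = 3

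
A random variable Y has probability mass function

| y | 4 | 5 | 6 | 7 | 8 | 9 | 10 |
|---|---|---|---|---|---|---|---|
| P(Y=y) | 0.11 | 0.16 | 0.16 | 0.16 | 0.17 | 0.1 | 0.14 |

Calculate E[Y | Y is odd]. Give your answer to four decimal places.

6.7143

P(Y is odd) = 0.16 + 0.16 + 0.1 = 0.42.
E[Y | Y is odd] = [5·0.16 + 7·0.16 + 9·0.1] / 0.42
 = 2.82 / 0.42
 = 47/7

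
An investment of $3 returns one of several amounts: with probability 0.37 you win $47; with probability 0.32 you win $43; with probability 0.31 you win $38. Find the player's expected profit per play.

E[payout] = 47·0.37 + 43·0.32 + 38·0.31
 = 17.39 + 13.76 + 11.78
 = 42.93
Net = 42.93 - 3 = 39.93

39.93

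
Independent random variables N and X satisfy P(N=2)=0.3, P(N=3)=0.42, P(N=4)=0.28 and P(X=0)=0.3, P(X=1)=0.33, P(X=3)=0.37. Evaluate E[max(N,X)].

3.091

E[max(N,X)] = Σ_n Σ_x max(n,x) · P(N=n)P(X=x)
 = 2·0.09 + 2·0.099 + 3·0.111 + 3·0.126 + 3·0.1386 + 3·0.1554 + 4·0.084 + 4·0.0924 + 4·0.1036
 = 0.18 + 0.198 + 0.333 + 0.378 + 0.4158 + 0.4662 + 0.336 + 0.3696 + 0.4144
 = 3.091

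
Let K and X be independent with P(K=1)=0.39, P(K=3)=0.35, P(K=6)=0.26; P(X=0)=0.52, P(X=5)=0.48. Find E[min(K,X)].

E[min(K,X)] = Σ_k Σ_x min(k,x) · P(K=k)P(X=x)
 = 0·0.2028 + 1·0.1872 + 0·0.182 + 3·0.168 + 0·0.1352 + 5·0.1248
 = 0 + 0.1872 + 0 + 0.504 + 0 + 0.624
 = 1.3152

1.3152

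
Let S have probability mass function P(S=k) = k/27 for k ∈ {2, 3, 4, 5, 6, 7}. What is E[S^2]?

29

E[S^2] = Σ s^2·P(S=s)
 = 4·2/27 + 9·1/9 + 16·4/27 + 25·5/27 + 36·2/9 + 49·7/27
 = 8/27 + 1 + 64/27 + 125/27 + 8 + 343/27
 = 29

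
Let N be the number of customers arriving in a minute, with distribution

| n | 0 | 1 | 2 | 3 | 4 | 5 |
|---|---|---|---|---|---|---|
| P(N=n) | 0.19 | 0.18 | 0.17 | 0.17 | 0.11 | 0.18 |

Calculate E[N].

2.37

E[N] = Σ n·P(N=n)
 = 0·0.19 + 1·0.18 + 2·0.17 + 3·0.17 + 4·0.11 + 5·0.18
 = 0 + 0.18 + 0.34 + 0.51 + 0.44 + 0.9
 = 2.37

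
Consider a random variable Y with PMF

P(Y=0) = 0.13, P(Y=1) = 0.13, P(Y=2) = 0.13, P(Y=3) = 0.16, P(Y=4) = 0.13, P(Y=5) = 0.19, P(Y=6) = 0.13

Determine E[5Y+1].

16.6

E[5Y+1] = Σ (5y+1)·P(Y=y)
 = 1·0.13 + 6·0.13 + 11·0.13 + 16·0.16 + 21·0.13 + 26·0.19 + 31·0.13
 = 0.13 + 0.78 + 1.43 + 2.56 + 2.73 + 4.94 + 4.03
 = 16.6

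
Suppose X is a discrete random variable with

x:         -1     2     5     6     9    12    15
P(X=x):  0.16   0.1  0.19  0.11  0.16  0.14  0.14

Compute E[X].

6.87

E[X] = Σ x·P(X=x)
 = (-1)·0.16 + 2·0.1 + 5·0.19 + 6·0.11 + 9·0.16 + 12·0.14 + 15·0.14
 = (-0.16) + 0.2 + 0.95 + 0.66 + 1.44 + 1.68 + 2.1
 = 6.87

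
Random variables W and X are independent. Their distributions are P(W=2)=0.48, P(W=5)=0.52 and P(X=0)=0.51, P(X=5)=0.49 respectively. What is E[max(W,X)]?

4.2656

E[max(W,X)] = Σ_w Σ_x max(w,x) · P(W=w)P(X=x)
 = 2·0.2448 + 5·0.2352 + 5·0.2652 + 5·0.2548
 = 0.4896 + 1.176 + 1.326 + 1.274
 = 4.2656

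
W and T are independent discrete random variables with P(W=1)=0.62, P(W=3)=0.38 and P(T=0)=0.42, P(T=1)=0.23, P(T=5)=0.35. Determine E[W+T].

E[W+T] = Σ_w Σ_t (w+t) · P(W=w)P(T=t)
 = 1·0.2604 + 2·0.1426 + 6·0.217 + 3·0.1596 + 4·0.0874 + 8·0.133
 = 0.2604 + 0.2852 + 1.302 + 0.4788 + 0.3496 + 1.064
 = 3.74

3.74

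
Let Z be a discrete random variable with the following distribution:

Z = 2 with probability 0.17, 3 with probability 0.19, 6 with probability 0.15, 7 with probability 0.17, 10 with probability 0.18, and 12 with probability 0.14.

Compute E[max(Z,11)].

E[max(Z,11)] = Σ max(z,11)·P(Z=z)
 = 11·0.17 + 11·0.19 + 11·0.15 + 11·0.17 + 11·0.18 + 12·0.14
 = 1.87 + 2.09 + 1.65 + 1.87 + 1.98 + 1.68
 = 11.14

11.14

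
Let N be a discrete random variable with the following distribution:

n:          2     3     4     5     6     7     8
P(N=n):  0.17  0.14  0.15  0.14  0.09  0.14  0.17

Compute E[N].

4.94

E[N] = Σ n·P(N=n)
 = 2·0.17 + 3·0.14 + 4·0.15 + 5·0.14 + 6·0.09 + 7·0.14 + 8·0.17
 = 0.34 + 0.42 + 0.6 + 0.7 + 0.54 + 0.98 + 1.36
 = 4.94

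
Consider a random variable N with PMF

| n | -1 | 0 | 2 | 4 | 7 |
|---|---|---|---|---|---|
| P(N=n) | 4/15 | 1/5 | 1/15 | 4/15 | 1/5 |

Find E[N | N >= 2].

4.875

P(N >= 2) = 1/15 + 4/15 + 1/5 = 8/15.
E[N | N >= 2] = [2·1/15 + 4·4/15 + 7·1/5] / (8/15)
 = 13/5 / (8/15)
 = 39/8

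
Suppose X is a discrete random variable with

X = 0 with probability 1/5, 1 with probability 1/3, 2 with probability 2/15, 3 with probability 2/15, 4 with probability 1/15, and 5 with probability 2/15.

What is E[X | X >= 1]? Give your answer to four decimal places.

P(X >= 1) = 1/3 + 2/15 + 2/15 + 1/15 + 2/15 = 4/5.
E[X | X >= 1] = [1·1/3 + 2·2/15 + 3·2/15 + 4·1/15 + 5·2/15] / (4/5)
 = 29/15 / (4/5)
 = 29/12

2.4167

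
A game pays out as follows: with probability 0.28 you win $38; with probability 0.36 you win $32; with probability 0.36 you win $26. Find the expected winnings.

E[payout] = 38·0.28 + 32·0.36 + 26·0.36
 = 10.64 + 11.52 + 9.36
 = 31.52

31.52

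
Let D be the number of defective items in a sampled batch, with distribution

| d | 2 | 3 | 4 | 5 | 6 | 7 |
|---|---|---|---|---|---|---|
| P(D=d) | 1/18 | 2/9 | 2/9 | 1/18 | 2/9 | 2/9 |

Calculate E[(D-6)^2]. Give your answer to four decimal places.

4.0556

E[(D-6)^2] = Σ (d-6)^2·P(D=d)
 = 16·1/18 + 9·2/9 + 4·2/9 + 1·1/18 + 0·2/9 + 1·2/9
 = 8/9 + 2 + 8/9 + 1/18 + 0 + 2/9
 = 73/18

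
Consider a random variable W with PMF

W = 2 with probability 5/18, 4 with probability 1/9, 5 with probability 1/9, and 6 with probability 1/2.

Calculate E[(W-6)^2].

E[(W-6)^2] = Σ (w-6)^2·P(W=w)
 = 16·5/18 + 4·1/9 + 1·1/9 + 0·1/2
 = 40/9 + 4/9 + 1/9 + 0
 = 5

5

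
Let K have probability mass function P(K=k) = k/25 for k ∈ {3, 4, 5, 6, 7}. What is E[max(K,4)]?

5.52

E[max(K,4)] = Σ max(k,4)·P(K=k)
 = 4·3/25 + 4·4/25 + 5·1/5 + 6·6/25 + 7·7/25
 = 12/25 + 16/25 + 1 + 36/25 + 49/25
 = 138/25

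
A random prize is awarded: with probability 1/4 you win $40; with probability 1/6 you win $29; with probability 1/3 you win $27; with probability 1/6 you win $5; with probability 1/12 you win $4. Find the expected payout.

25

E[payout] = 40·1/4 + 29·1/6 + 27·1/3 + 5·1/6 + 4·1/12
 = 10 + 29/6 + 9 + 5/6 + 1/3
 = 25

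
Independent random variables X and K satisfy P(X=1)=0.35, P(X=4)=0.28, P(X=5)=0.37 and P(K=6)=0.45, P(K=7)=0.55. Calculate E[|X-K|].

E[|X-K|] = Σ_x Σ_k |x-k| · P(X=x)P(K=k)
 = 5·0.1575 + 6·0.1925 + 2·0.126 + 3·0.154 + 1·0.1665 + 2·0.2035
 = 0.7875 + 1.155 + 0.252 + 0.462 + 0.1665 + 0.407
 = 3.23

3.23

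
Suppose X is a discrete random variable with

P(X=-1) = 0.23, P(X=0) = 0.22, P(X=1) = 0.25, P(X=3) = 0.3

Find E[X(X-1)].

E[X(X-1)] = Σ x(x-1)·P(X=x)
 = 2·0.23 + 0·0.22 + 0·0.25 + 6·0.3
 = 0.46 + 0 + 0 + 1.8
 = 2.26

2.26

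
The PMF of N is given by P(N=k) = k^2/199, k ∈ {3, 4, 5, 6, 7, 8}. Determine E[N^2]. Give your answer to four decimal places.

E[N^2] = Σ n^2·P(N=n)
 = 9·9/199 + 16·16/199 + 25·25/199 + 36·36/199 + 49·49/199 + 64·64/199
 = 81/199 + 256/199 + 625/199 + 1296/199 + 2401/199 + 4096/199
 = 8755/199

43.9950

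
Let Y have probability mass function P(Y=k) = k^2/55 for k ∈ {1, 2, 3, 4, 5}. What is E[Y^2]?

17.8

E[Y^2] = Σ y^2·P(Y=y)
 = 1·1/55 + 4·4/55 + 9·9/55 + 16·16/55 + 25·5/11
 = 1/55 + 16/55 + 81/55 + 256/55 + 125/11
 = 89/5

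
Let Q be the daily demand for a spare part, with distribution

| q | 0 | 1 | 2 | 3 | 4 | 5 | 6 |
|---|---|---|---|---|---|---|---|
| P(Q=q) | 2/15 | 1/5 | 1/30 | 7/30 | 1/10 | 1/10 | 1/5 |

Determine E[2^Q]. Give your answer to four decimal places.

E[2^Q] = Σ 2^q·P(Q=q)
 = 1·2/15 + 2·1/5 + 4·1/30 + 8·7/30 + 16·1/10 + 32·1/10 + 64·1/5
 = 2/15 + 2/5 + 2/15 + 28/15 + 8/5 + 16/5 + 64/5
 = 302/15

20.1333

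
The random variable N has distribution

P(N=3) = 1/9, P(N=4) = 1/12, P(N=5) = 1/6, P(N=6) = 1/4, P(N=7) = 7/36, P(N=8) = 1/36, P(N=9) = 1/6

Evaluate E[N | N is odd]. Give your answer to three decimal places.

6.304

P(N is odd) = 1/9 + 1/6 + 7/36 + 1/6 = 23/36.
E[N | N is odd] = [3·1/9 + 5·1/6 + 7·7/36 + 9·1/6] / (23/36)
 = 145/36 / (23/36)
 = 145/23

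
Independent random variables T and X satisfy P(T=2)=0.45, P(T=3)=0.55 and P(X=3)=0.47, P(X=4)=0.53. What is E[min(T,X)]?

2.55

E[min(T,X)] = Σ_t Σ_x min(t,x) · P(T=t)P(X=x)
 = 2·0.2115 + 2·0.2385 + 3·0.2585 + 3·0.2915
 = 0.423 + 0.477 + 0.7755 + 0.8745
 = 2.55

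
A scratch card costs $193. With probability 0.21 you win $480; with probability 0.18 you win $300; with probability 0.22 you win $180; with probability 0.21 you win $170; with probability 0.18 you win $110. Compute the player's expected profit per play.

56.9

E[payout] = 480·0.21 + 300·0.18 + 180·0.22 + 170·0.21 + 110·0.18
 = 100.8 + 54 + 39.6 + 35.7 + 19.8
 = 249.9
Net = 249.9 - 193 = 56.9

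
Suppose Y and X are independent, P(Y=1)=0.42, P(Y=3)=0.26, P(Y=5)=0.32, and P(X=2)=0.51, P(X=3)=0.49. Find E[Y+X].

5.29

E[Y+X] = Σ_y Σ_x (y+x) · P(Y=y)P(X=x)
 = 3·0.2142 + 4·0.2058 + 5·0.1326 + 6·0.1274 + 7·0.1632 + 8·0.1568
 = 0.6426 + 0.8232 + 0.663 + 0.7644 + 1.1424 + 1.2544
 = 5.29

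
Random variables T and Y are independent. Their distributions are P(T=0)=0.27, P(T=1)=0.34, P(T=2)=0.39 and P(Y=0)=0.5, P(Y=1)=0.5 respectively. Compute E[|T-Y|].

0.89

E[|T-Y|] = Σ_t Σ_y |t-y| · P(T=t)P(Y=y)
 = 0·0.135 + 1·0.135 + 1·0.17 + 0·0.17 + 2·0.195 + 1·0.195
 = 0 + 0.135 + 0.17 + 0 + 0.39 + 0.195
 = 0.89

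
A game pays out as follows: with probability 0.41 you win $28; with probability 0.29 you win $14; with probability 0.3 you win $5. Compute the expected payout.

17.04

E[payout] = 28·0.41 + 14·0.29 + 5·0.3
 = 11.48 + 4.06 + 1.5
 = 17.04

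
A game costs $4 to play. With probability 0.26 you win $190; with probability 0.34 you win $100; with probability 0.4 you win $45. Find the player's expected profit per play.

97.4

E[payout] = 190·0.26 + 100·0.34 + 45·0.4
 = 49.4 + 34 + 18
 = 101.4
Net = 101.4 - 4 = 97.4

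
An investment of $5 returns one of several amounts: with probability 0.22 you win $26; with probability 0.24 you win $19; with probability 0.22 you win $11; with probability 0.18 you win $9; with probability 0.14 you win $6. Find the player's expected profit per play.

E[payout] = 26·0.22 + 19·0.24 + 11·0.22 + 9·0.18 + 6·0.14
 = 5.72 + 4.56 + 2.42 + 1.62 + 0.84
 = 15.16
Net = 15.16 - 5 = 10.16

10.16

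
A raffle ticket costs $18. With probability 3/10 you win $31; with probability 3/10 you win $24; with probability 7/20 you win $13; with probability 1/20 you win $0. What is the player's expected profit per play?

E[payout] = 31·3/10 + 24·3/10 + 13·7/20 + 0·1/20
 = 93/10 + 36/5 + 91/20 + 0
 = 421/20
Net = 421/20 - 18 = 61/20

3.05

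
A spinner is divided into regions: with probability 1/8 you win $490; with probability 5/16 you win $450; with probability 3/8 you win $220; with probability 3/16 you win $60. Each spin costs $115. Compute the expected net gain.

E[payout] = 490·1/8 + 450·5/16 + 220·3/8 + 60·3/16
 = 245/4 + 1125/8 + 165/2 + 45/4
 = 2365/8
Net = 2365/8 - 115 = 1445/8

180.625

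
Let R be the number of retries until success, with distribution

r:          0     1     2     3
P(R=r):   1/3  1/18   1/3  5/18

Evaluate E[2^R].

E[2^R] = Σ 2^r·P(R=r)
 = 1·1/3 + 2·1/18 + 4·1/3 + 8·5/18
 = 1/3 + 1/9 + 4/3 + 20/9
 = 4

4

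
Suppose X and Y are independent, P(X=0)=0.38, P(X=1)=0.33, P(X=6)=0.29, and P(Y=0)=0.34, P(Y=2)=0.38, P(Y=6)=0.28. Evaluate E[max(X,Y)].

E[max(X,Y)] = Σ_x Σ_y max(x,y) · P(X=x)P(Y=y)
 = 0·0.1292 + 2·0.1444 + 6·0.1064 + 1·0.1122 + 2·0.1254 + 6·0.0924 + 6·0.0986 + 6·0.1102 + 6·0.0812
 = 0 + 0.2888 + 0.6384 + 0.1122 + 0.2508 + 0.5544 + 0.5916 + 0.6612 + 0.4872
 = 3.5846

3.5846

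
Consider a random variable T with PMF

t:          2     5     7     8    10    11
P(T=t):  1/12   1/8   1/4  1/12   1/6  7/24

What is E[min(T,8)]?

E[min(T,8)] = Σ min(t,8)·P(T=t)
 = 2·1/12 + 5·1/8 + 7·1/4 + 8·1/12 + 8·1/6 + 8·7/24
 = 1/6 + 5/8 + 7/4 + 2/3 + 4/3 + 7/3
 = 55/8

6.875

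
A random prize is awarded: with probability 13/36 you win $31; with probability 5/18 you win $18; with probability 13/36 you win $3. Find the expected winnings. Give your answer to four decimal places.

E[payout] = 31·13/36 + 18·5/18 + 3·13/36
 = 403/36 + 5 + 13/12
 = 311/18

17.2778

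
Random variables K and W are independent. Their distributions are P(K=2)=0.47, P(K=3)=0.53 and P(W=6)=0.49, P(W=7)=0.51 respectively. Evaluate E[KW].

16.4703

E[KW] = Σ_k Σ_w kw · P(K=k)P(W=w)
 = 12·0.2303 + 14·0.2397 + 18·0.2597 + 21·0.2703
 = 2.7636 + 3.3558 + 4.6746 + 5.6763
 = 16.4703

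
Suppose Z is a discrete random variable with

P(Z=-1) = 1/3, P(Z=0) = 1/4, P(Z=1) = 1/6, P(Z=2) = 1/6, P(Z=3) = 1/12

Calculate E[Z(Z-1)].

E[Z(Z-1)] = Σ z(z-1)·P(Z=z)
 = 2·1/3 + 0·1/4 + 0·1/6 + 2·1/6 + 6·1/12
 = 2/3 + 0 + 0 + 1/3 + 1/2
 = 3/2

1.5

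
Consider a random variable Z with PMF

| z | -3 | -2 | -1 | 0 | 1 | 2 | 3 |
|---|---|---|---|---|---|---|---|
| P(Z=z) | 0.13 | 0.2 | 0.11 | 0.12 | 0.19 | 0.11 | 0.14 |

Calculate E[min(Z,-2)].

E[min(Z,-2)] = Σ min(z,-2)·P(Z=z)
 = (-3)·0.13 + (-2)·0.2 + (-2)·0.11 + (-2)·0.12 + (-2)·0.19 + (-2)·0.11 + (-2)·0.14
 = (-0.39) + (-0.4) + (-0.22) + (-0.24) + (-0.38) + (-0.22) + (-0.28)
 = -2.13

-2.13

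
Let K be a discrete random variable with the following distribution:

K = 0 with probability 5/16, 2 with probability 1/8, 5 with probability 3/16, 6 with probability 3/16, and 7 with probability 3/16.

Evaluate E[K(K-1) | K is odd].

31

P(K is odd) = 3/16 + 3/16 = 3/8.
E[K(K-1) | K is odd] = [20·3/16 + 42·3/16] / (3/8)
 = 93/8 / (3/8)
 = 31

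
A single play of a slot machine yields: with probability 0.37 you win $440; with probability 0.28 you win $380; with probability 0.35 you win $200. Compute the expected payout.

339.2

E[payout] = 440·0.37 + 380·0.28 + 200·0.35
 = 162.8 + 106.4 + 70
 = 339.2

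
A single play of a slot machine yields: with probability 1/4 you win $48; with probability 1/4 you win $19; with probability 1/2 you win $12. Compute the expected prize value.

E[payout] = 48·1/4 + 19·1/4 + 12·1/2
 = 12 + 19/4 + 6
 = 91/4

22.75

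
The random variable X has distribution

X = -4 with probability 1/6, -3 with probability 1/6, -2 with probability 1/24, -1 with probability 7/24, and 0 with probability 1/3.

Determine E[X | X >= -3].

P(X >= -3) = 1/6 + 1/24 + 7/24 + 1/3 = 5/6.
E[X | X >= -3] = [(-3)·1/6 + (-2)·1/24 + (-1)·7/24 + 0·1/3] / (5/6)
 = -7/8 / (5/6)
 = -21/20

-1.05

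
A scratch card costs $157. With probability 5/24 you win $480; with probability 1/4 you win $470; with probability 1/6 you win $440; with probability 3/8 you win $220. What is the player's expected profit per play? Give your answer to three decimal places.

216.333

E[payout] = 480·5/24 + 470·1/4 + 440·1/6 + 220·3/8
 = 100 + 235/2 + 220/3 + 165/2
 = 1120/3
Net = 1120/3 - 157 = 649/3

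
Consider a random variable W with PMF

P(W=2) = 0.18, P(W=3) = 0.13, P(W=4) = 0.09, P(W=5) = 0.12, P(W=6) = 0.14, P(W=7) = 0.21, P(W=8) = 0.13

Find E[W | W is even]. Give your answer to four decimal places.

P(W is even) = 0.18 + 0.09 + 0.14 + 0.13 = 0.54.
E[W | W is even] = [2·0.18 + 4·0.09 + 6·0.14 + 8·0.13] / 0.54
 = 2.6 / 0.54
 = 130/27

4.8148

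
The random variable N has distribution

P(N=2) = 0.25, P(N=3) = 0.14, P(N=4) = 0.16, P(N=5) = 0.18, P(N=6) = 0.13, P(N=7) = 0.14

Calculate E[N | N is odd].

5

P(N is odd) = 0.14 + 0.18 + 0.14 = 0.46.
E[N | N is odd] = [3·0.14 + 5·0.18 + 7·0.14] / 0.46
 = 2.3 / 0.46
 = 5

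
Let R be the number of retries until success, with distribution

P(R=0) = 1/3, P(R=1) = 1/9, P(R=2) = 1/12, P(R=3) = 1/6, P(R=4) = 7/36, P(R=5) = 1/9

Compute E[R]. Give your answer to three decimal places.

E[R] = Σ r·P(R=r)
 = 0·1/3 + 1·1/9 + 2·1/12 + 3·1/6 + 4·7/36 + 5·1/9
 = 0 + 1/9 + 1/6 + 1/2 + 7/9 + 5/9
 = 19/9

2.111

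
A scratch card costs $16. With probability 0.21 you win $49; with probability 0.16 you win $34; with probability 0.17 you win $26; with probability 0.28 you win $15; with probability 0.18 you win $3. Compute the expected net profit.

8.89

E[payout] = 49·0.21 + 34·0.16 + 26·0.17 + 15·0.28 + 3·0.18
 = 10.29 + 5.44 + 4.42 + 4.2 + 0.54
 = 24.89
Net = 24.89 - 16 = 8.89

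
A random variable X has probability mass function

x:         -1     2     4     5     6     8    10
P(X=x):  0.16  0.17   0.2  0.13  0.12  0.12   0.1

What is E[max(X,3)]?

E[max(X,3)] = Σ max(x,3)·P(X=x)
 = 3·0.16 + 3·0.17 + 4·0.2 + 5·0.13 + 6·0.12 + 8·0.12 + 10·0.1
 = 0.48 + 0.51 + 0.8 + 0.65 + 0.72 + 0.96 + 1
 = 5.12

5.12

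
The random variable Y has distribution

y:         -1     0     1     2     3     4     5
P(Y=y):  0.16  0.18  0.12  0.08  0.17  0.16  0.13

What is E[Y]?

E[Y] = Σ y·P(Y=y)
 = (-1)·0.16 + 0·0.18 + 1·0.12 + 2·0.08 + 3·0.17 + 4·0.16 + 5·0.13
 = (-0.16) + 0 + 0.12 + 0.16 + 0.51 + 0.64 + 0.65
 = 1.92

1.92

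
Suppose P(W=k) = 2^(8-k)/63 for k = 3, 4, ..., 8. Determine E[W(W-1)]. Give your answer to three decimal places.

E[W(W-1)] = Σ w(w-1)·P(W=w)
 = 6·32/63 + 12·16/63 + 20·8/63 + 30·4/63 + 42·2/63 + 56·1/63
 = 64/21 + 64/21 + 160/63 + 40/21 + 4/3 + 8/9
 = 268/21

12.762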